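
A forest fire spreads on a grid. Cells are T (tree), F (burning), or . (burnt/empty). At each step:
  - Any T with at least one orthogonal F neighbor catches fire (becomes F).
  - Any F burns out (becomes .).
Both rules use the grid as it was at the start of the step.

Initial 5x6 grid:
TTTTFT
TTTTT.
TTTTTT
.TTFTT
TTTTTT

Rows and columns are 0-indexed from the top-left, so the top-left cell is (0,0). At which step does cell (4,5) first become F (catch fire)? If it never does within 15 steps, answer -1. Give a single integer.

Step 1: cell (4,5)='T' (+7 fires, +2 burnt)
Step 2: cell (4,5)='T' (+8 fires, +7 burnt)
Step 3: cell (4,5)='F' (+6 fires, +8 burnt)
  -> target ignites at step 3
Step 4: cell (4,5)='.' (+4 fires, +6 burnt)
Step 5: cell (4,5)='.' (+1 fires, +4 burnt)
Step 6: cell (4,5)='.' (+0 fires, +1 burnt)
  fire out at step 6

3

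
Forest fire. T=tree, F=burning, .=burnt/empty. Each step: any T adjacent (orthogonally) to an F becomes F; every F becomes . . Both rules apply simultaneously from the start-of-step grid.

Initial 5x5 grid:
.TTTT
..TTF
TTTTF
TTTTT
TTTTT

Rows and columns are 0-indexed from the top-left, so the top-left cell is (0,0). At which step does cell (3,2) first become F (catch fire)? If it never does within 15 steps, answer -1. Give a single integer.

Step 1: cell (3,2)='T' (+4 fires, +2 burnt)
Step 2: cell (3,2)='T' (+5 fires, +4 burnt)
Step 3: cell (3,2)='F' (+4 fires, +5 burnt)
  -> target ignites at step 3
Step 4: cell (3,2)='.' (+4 fires, +4 burnt)
Step 5: cell (3,2)='.' (+2 fires, +4 burnt)
Step 6: cell (3,2)='.' (+1 fires, +2 burnt)
Step 7: cell (3,2)='.' (+0 fires, +1 burnt)
  fire out at step 7

3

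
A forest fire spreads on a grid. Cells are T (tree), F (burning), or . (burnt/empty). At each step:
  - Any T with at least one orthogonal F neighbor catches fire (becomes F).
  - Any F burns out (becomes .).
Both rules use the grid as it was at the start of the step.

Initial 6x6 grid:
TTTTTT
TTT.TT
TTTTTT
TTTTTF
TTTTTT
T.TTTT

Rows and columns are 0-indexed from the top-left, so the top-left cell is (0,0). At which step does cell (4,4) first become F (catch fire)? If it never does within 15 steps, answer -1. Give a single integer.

Step 1: cell (4,4)='T' (+3 fires, +1 burnt)
Step 2: cell (4,4)='F' (+5 fires, +3 burnt)
  -> target ignites at step 2
Step 3: cell (4,4)='.' (+6 fires, +5 burnt)
Step 4: cell (4,4)='.' (+5 fires, +6 burnt)
Step 5: cell (4,4)='.' (+6 fires, +5 burnt)
Step 6: cell (4,4)='.' (+4 fires, +6 burnt)
Step 7: cell (4,4)='.' (+3 fires, +4 burnt)
Step 8: cell (4,4)='.' (+1 fires, +3 burnt)
Step 9: cell (4,4)='.' (+0 fires, +1 burnt)
  fire out at step 9

2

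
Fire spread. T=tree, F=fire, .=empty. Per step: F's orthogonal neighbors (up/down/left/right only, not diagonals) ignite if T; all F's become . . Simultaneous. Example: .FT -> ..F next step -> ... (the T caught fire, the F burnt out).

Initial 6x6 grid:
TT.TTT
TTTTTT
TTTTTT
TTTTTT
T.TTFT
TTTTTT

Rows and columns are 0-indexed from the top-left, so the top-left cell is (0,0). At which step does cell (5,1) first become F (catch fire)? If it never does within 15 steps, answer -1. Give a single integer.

Step 1: cell (5,1)='T' (+4 fires, +1 burnt)
Step 2: cell (5,1)='T' (+6 fires, +4 burnt)
Step 3: cell (5,1)='T' (+5 fires, +6 burnt)
Step 4: cell (5,1)='F' (+6 fires, +5 burnt)
  -> target ignites at step 4
Step 5: cell (5,1)='.' (+6 fires, +6 burnt)
Step 6: cell (5,1)='.' (+3 fires, +6 burnt)
Step 7: cell (5,1)='.' (+2 fires, +3 burnt)
Step 8: cell (5,1)='.' (+1 fires, +2 burnt)
Step 9: cell (5,1)='.' (+0 fires, +1 burnt)
  fire out at step 9

4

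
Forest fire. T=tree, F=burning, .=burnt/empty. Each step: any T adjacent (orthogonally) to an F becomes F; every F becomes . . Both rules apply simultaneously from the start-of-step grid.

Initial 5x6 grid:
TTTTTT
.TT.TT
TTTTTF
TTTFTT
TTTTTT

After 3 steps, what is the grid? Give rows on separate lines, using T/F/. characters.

Step 1: 7 trees catch fire, 2 burn out
  TTTTTT
  .TT.TF
  TTTFF.
  TTF.FF
  TTTFTT
Step 2: 7 trees catch fire, 7 burn out
  TTTTTF
  .TT.F.
  TTF...
  TF....
  TTF.FF
Step 3: 5 trees catch fire, 7 burn out
  TTTTF.
  .TF...
  TF....
  F.....
  TF....

TTTTF.
.TF...
TF....
F.....
TF....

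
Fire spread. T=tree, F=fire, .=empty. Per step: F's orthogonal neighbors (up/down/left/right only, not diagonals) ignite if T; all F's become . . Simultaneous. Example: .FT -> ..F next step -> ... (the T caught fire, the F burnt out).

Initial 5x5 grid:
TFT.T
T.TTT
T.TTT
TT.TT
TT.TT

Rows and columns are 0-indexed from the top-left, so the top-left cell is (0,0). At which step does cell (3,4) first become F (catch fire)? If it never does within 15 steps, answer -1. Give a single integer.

Step 1: cell (3,4)='T' (+2 fires, +1 burnt)
Step 2: cell (3,4)='T' (+2 fires, +2 burnt)
Step 3: cell (3,4)='T' (+3 fires, +2 burnt)
Step 4: cell (3,4)='T' (+3 fires, +3 burnt)
Step 5: cell (3,4)='T' (+5 fires, +3 burnt)
Step 6: cell (3,4)='F' (+3 fires, +5 burnt)
  -> target ignites at step 6
Step 7: cell (3,4)='.' (+1 fires, +3 burnt)
Step 8: cell (3,4)='.' (+0 fires, +1 burnt)
  fire out at step 8

6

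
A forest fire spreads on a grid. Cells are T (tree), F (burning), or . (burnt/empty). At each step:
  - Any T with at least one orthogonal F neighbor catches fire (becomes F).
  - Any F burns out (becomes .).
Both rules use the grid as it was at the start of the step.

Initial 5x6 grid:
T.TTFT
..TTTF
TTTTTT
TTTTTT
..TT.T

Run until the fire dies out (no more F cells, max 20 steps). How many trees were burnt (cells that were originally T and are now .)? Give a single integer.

Answer: 21

Derivation:
Step 1: +4 fires, +2 burnt (F count now 4)
Step 2: +4 fires, +4 burnt (F count now 4)
Step 3: +4 fires, +4 burnt (F count now 4)
Step 4: +2 fires, +4 burnt (F count now 2)
Step 5: +3 fires, +2 burnt (F count now 3)
Step 6: +3 fires, +3 burnt (F count now 3)
Step 7: +1 fires, +3 burnt (F count now 1)
Step 8: +0 fires, +1 burnt (F count now 0)
Fire out after step 8
Initially T: 22, now '.': 29
Total burnt (originally-T cells now '.'): 21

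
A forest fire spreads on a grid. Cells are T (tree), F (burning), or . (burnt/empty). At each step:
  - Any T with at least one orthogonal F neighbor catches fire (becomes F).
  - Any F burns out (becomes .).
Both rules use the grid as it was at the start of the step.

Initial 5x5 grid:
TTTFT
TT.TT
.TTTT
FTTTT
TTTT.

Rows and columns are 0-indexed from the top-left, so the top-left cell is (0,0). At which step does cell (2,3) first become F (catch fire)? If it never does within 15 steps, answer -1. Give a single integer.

Step 1: cell (2,3)='T' (+5 fires, +2 burnt)
Step 2: cell (2,3)='F' (+6 fires, +5 burnt)
  -> target ignites at step 2
Step 3: cell (2,3)='.' (+6 fires, +6 burnt)
Step 4: cell (2,3)='.' (+3 fires, +6 burnt)
Step 5: cell (2,3)='.' (+0 fires, +3 burnt)
  fire out at step 5

2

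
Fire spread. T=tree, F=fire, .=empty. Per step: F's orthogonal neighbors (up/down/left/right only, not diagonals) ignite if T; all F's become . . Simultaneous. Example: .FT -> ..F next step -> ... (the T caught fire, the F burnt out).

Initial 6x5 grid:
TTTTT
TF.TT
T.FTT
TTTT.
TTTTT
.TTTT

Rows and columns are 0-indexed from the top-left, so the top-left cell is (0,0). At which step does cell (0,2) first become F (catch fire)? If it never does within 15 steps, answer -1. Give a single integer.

Step 1: cell (0,2)='T' (+4 fires, +2 burnt)
Step 2: cell (0,2)='F' (+8 fires, +4 burnt)
  -> target ignites at step 2
Step 3: cell (0,2)='.' (+6 fires, +8 burnt)
Step 4: cell (0,2)='.' (+5 fires, +6 burnt)
Step 5: cell (0,2)='.' (+1 fires, +5 burnt)
Step 6: cell (0,2)='.' (+0 fires, +1 burnt)
  fire out at step 6

2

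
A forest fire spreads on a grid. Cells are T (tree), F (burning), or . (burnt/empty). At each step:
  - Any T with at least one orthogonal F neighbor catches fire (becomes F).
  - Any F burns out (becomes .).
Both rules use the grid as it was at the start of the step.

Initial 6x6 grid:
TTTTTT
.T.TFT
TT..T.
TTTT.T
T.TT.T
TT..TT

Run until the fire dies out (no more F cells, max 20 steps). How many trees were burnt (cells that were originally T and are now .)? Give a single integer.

Answer: 21

Derivation:
Step 1: +4 fires, +1 burnt (F count now 4)
Step 2: +2 fires, +4 burnt (F count now 2)
Step 3: +1 fires, +2 burnt (F count now 1)
Step 4: +1 fires, +1 burnt (F count now 1)
Step 5: +2 fires, +1 burnt (F count now 2)
Step 6: +1 fires, +2 burnt (F count now 1)
Step 7: +2 fires, +1 burnt (F count now 2)
Step 8: +2 fires, +2 burnt (F count now 2)
Step 9: +3 fires, +2 burnt (F count now 3)
Step 10: +2 fires, +3 burnt (F count now 2)
Step 11: +1 fires, +2 burnt (F count now 1)
Step 12: +0 fires, +1 burnt (F count now 0)
Fire out after step 12
Initially T: 25, now '.': 32
Total burnt (originally-T cells now '.'): 21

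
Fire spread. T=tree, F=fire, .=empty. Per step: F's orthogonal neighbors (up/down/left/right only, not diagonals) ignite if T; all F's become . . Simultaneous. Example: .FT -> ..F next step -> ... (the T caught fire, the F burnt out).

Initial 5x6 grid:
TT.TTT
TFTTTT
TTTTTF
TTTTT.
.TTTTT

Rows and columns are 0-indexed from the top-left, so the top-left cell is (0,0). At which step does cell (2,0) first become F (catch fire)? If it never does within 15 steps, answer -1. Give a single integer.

Step 1: cell (2,0)='T' (+6 fires, +2 burnt)
Step 2: cell (2,0)='F' (+9 fires, +6 burnt)
  -> target ignites at step 2
Step 3: cell (2,0)='.' (+7 fires, +9 burnt)
Step 4: cell (2,0)='.' (+3 fires, +7 burnt)
Step 5: cell (2,0)='.' (+0 fires, +3 burnt)
  fire out at step 5

2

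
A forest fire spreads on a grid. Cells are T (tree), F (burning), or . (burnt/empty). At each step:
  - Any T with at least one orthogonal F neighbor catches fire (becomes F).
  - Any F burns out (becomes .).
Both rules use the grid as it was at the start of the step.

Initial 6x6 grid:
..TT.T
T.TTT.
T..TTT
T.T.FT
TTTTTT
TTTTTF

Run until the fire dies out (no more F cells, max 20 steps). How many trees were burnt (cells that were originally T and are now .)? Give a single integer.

Answer: 24

Derivation:
Step 1: +5 fires, +2 burnt (F count now 5)
Step 2: +5 fires, +5 burnt (F count now 5)
Step 3: +3 fires, +5 burnt (F count now 3)
Step 4: +5 fires, +3 burnt (F count now 5)
Step 5: +3 fires, +5 burnt (F count now 3)
Step 6: +1 fires, +3 burnt (F count now 1)
Step 7: +1 fires, +1 burnt (F count now 1)
Step 8: +1 fires, +1 burnt (F count now 1)
Step 9: +0 fires, +1 burnt (F count now 0)
Fire out after step 9
Initially T: 25, now '.': 35
Total burnt (originally-T cells now '.'): 24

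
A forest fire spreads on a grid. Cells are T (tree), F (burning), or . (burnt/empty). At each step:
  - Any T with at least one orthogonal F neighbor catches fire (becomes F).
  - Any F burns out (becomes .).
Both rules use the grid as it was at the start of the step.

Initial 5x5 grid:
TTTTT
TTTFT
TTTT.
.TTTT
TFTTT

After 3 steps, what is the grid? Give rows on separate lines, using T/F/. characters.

Step 1: 7 trees catch fire, 2 burn out
  TTTFT
  TTF.F
  TTTF.
  .FTTT
  F.FTT
Step 2: 8 trees catch fire, 7 burn out
  TTF.F
  TF...
  TFF..
  ..FFT
  ...FT
Step 3: 5 trees catch fire, 8 burn out
  TF...
  F....
  F....
  ....F
  ....F

TF...
F....
F....
....F
....F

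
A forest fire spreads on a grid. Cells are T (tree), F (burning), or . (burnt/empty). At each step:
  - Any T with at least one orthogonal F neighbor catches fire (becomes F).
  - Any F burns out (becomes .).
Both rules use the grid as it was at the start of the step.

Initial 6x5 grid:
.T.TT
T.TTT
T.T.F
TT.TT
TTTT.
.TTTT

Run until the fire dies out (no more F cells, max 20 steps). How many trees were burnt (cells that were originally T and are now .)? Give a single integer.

Step 1: +2 fires, +1 burnt (F count now 2)
Step 2: +3 fires, +2 burnt (F count now 3)
Step 3: +3 fires, +3 burnt (F count now 3)
Step 4: +3 fires, +3 burnt (F count now 3)
Step 5: +3 fires, +3 burnt (F count now 3)
Step 6: +3 fires, +3 burnt (F count now 3)
Step 7: +1 fires, +3 burnt (F count now 1)
Step 8: +1 fires, +1 burnt (F count now 1)
Step 9: +1 fires, +1 burnt (F count now 1)
Step 10: +0 fires, +1 burnt (F count now 0)
Fire out after step 10
Initially T: 21, now '.': 29
Total burnt (originally-T cells now '.'): 20

Answer: 20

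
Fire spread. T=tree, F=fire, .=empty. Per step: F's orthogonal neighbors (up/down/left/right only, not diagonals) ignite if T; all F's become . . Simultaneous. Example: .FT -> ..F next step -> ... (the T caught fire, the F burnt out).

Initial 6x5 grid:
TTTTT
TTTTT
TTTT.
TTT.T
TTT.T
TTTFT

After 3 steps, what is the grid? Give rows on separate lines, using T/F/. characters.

Step 1: 2 trees catch fire, 1 burn out
  TTTTT
  TTTTT
  TTTT.
  TTT.T
  TTT.T
  TTF.F
Step 2: 3 trees catch fire, 2 burn out
  TTTTT
  TTTTT
  TTTT.
  TTT.T
  TTF.F
  TF...
Step 3: 4 trees catch fire, 3 burn out
  TTTTT
  TTTTT
  TTTT.
  TTF.F
  TF...
  F....

TTTTT
TTTTT
TTTT.
TTF.F
TF...
F....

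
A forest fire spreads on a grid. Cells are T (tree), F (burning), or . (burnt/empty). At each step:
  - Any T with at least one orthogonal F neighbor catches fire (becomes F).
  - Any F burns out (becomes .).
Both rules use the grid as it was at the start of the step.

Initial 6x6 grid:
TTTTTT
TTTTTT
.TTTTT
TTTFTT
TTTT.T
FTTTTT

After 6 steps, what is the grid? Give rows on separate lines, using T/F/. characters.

Step 1: 6 trees catch fire, 2 burn out
  TTTTTT
  TTTTTT
  .TTFTT
  TTF.FT
  FTTF.T
  .FTTTT
Step 2: 10 trees catch fire, 6 burn out
  TTTTTT
  TTTFTT
  .TF.FT
  FF...F
  .FF..T
  ..FFTT
Step 3: 7 trees catch fire, 10 burn out
  TTTFTT
  TTF.FT
  .F...F
  ......
  .....F
  ....FT
Step 4: 5 trees catch fire, 7 burn out
  TTF.FT
  TF...F
  ......
  ......
  ......
  .....F
Step 5: 3 trees catch fire, 5 burn out
  TF...F
  F.....
  ......
  ......
  ......
  ......
Step 6: 1 trees catch fire, 3 burn out
  F.....
  ......
  ......
  ......
  ......
  ......

F.....
......
......
......
......
......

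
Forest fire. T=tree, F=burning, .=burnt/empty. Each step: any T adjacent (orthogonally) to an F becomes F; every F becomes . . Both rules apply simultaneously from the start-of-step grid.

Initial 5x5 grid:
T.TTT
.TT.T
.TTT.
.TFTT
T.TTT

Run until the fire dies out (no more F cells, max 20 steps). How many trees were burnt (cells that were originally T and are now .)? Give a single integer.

Step 1: +4 fires, +1 burnt (F count now 4)
Step 2: +5 fires, +4 burnt (F count now 5)
Step 3: +3 fires, +5 burnt (F count now 3)
Step 4: +1 fires, +3 burnt (F count now 1)
Step 5: +1 fires, +1 burnt (F count now 1)
Step 6: +1 fires, +1 burnt (F count now 1)
Step 7: +0 fires, +1 burnt (F count now 0)
Fire out after step 7
Initially T: 17, now '.': 23
Total burnt (originally-T cells now '.'): 15

Answer: 15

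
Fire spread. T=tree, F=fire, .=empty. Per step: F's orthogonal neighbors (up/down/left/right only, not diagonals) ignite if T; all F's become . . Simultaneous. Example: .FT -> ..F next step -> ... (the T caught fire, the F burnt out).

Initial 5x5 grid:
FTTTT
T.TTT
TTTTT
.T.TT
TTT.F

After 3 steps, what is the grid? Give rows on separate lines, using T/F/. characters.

Step 1: 3 trees catch fire, 2 burn out
  .FTTT
  F.TTT
  TTTTT
  .T.TF
  TTT..
Step 2: 4 trees catch fire, 3 burn out
  ..FTT
  ..TTT
  FTTTF
  .T.F.
  TTT..
Step 3: 5 trees catch fire, 4 burn out
  ...FT
  ..FTF
  .FTF.
  .T...
  TTT..

...FT
..FTF
.FTF.
.T...
TTT..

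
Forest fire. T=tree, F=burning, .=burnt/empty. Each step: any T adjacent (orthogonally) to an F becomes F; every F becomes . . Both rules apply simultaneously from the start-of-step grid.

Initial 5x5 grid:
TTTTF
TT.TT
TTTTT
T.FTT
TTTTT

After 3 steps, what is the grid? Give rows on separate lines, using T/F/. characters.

Step 1: 5 trees catch fire, 2 burn out
  TTTF.
  TT.TF
  TTFTT
  T..FT
  TTFTT
Step 2: 8 trees catch fire, 5 burn out
  TTF..
  TT.F.
  TF.FF
  T...F
  TF.FT
Step 3: 5 trees catch fire, 8 burn out
  TF...
  TF...
  F....
  T....
  F...F

TF...
TF...
F....
T....
F...F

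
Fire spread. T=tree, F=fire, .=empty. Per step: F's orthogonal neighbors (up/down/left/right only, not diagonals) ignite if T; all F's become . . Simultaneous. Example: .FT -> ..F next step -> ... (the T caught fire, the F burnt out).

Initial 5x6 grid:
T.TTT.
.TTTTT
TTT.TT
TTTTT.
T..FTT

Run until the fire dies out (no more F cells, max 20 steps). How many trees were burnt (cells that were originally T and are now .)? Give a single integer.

Answer: 21

Derivation:
Step 1: +2 fires, +1 burnt (F count now 2)
Step 2: +3 fires, +2 burnt (F count now 3)
Step 3: +3 fires, +3 burnt (F count now 3)
Step 4: +5 fires, +3 burnt (F count now 5)
Step 5: +7 fires, +5 burnt (F count now 7)
Step 6: +1 fires, +7 burnt (F count now 1)
Step 7: +0 fires, +1 burnt (F count now 0)
Fire out after step 7
Initially T: 22, now '.': 29
Total burnt (originally-T cells now '.'): 21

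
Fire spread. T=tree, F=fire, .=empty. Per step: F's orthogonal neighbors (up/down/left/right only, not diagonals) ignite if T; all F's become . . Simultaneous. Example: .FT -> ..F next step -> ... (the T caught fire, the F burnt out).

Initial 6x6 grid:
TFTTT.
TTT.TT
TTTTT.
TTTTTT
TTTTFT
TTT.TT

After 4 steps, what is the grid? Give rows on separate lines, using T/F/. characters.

Step 1: 7 trees catch fire, 2 burn out
  F.FTT.
  TFT.TT
  TTTTT.
  TTTTFT
  TTTF.F
  TTT.FT
Step 2: 9 trees catch fire, 7 burn out
  ...FT.
  F.F.TT
  TFTTF.
  TTTF.F
  TTF...
  TTT..F
Step 3: 9 trees catch fire, 9 burn out
  ....F.
  ....FT
  F.FF..
  TFF...
  TF....
  TTF...
Step 4: 4 trees catch fire, 9 burn out
  ......
  .....F
  ......
  F.....
  F.....
  TF....

......
.....F
......
F.....
F.....
TF....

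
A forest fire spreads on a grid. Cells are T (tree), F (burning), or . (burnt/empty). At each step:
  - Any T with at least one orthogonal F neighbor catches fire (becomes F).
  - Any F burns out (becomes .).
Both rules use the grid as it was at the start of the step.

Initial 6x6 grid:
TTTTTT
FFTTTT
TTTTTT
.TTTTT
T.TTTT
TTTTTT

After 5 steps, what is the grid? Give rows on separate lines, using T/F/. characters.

Step 1: 5 trees catch fire, 2 burn out
  FFTTTT
  ..FTTT
  FFTTTT
  .TTTTT
  T.TTTT
  TTTTTT
Step 2: 4 trees catch fire, 5 burn out
  ..FTTT
  ...FTT
  ..FTTT
  .FTTTT
  T.TTTT
  TTTTTT
Step 3: 4 trees catch fire, 4 burn out
  ...FTT
  ....FT
  ...FTT
  ..FTTT
  T.TTTT
  TTTTTT
Step 4: 5 trees catch fire, 4 burn out
  ....FT
  .....F
  ....FT
  ...FTT
  T.FTTT
  TTTTTT
Step 5: 5 trees catch fire, 5 burn out
  .....F
  ......
  .....F
  ....FT
  T..FTT
  TTFTTT

.....F
......
.....F
....FT
T..FTT
TTFTTT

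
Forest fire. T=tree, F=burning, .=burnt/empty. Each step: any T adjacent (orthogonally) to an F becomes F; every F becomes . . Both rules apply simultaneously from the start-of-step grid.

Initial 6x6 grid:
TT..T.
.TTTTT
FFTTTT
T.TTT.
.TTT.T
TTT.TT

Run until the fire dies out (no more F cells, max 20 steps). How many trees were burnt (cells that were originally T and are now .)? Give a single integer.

Step 1: +3 fires, +2 burnt (F count now 3)
Step 2: +4 fires, +3 burnt (F count now 4)
Step 3: +5 fires, +4 burnt (F count now 5)
Step 4: +6 fires, +5 burnt (F count now 6)
Step 5: +3 fires, +6 burnt (F count now 3)
Step 6: +1 fires, +3 burnt (F count now 1)
Step 7: +0 fires, +1 burnt (F count now 0)
Fire out after step 7
Initially T: 25, now '.': 33
Total burnt (originally-T cells now '.'): 22

Answer: 22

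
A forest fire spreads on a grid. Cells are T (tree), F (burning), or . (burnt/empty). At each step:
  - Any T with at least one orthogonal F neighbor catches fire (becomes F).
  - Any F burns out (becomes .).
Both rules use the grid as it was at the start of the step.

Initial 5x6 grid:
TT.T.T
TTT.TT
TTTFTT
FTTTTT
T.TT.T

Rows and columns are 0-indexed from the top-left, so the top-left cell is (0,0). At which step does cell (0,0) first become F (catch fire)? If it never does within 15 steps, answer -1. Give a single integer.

Step 1: cell (0,0)='T' (+6 fires, +2 burnt)
Step 2: cell (0,0)='T' (+8 fires, +6 burnt)
Step 3: cell (0,0)='F' (+5 fires, +8 burnt)
  -> target ignites at step 3
Step 4: cell (0,0)='.' (+3 fires, +5 burnt)
Step 5: cell (0,0)='.' (+0 fires, +3 burnt)
  fire out at step 5

3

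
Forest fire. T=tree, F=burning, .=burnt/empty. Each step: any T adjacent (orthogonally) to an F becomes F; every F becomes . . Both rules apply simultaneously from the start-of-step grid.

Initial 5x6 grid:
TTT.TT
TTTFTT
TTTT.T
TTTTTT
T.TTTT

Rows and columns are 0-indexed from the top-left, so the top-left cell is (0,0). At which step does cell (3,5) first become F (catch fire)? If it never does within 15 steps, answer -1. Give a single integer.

Step 1: cell (3,5)='T' (+3 fires, +1 burnt)
Step 2: cell (3,5)='T' (+6 fires, +3 burnt)
Step 3: cell (3,5)='T' (+8 fires, +6 burnt)
Step 4: cell (3,5)='F' (+6 fires, +8 burnt)
  -> target ignites at step 4
Step 5: cell (3,5)='.' (+2 fires, +6 burnt)
Step 6: cell (3,5)='.' (+1 fires, +2 burnt)
Step 7: cell (3,5)='.' (+0 fires, +1 burnt)
  fire out at step 7

4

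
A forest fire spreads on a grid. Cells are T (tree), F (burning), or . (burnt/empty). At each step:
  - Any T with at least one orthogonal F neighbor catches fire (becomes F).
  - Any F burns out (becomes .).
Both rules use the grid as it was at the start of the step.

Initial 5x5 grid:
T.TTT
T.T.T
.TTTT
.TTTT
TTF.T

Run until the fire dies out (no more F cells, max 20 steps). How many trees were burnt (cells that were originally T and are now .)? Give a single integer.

Step 1: +2 fires, +1 burnt (F count now 2)
Step 2: +4 fires, +2 burnt (F count now 4)
Step 3: +4 fires, +4 burnt (F count now 4)
Step 4: +3 fires, +4 burnt (F count now 3)
Step 5: +2 fires, +3 burnt (F count now 2)
Step 6: +1 fires, +2 burnt (F count now 1)
Step 7: +0 fires, +1 burnt (F count now 0)
Fire out after step 7
Initially T: 18, now '.': 23
Total burnt (originally-T cells now '.'): 16

Answer: 16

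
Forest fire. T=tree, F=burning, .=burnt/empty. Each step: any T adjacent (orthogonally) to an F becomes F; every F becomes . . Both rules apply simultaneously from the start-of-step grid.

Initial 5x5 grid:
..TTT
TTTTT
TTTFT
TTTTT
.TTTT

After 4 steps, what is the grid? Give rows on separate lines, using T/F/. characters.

Step 1: 4 trees catch fire, 1 burn out
  ..TTT
  TTTFT
  TTF.F
  TTTFT
  .TTTT
Step 2: 7 trees catch fire, 4 burn out
  ..TFT
  TTF.F
  TF...
  TTF.F
  .TTFT
Step 3: 7 trees catch fire, 7 burn out
  ..F.F
  TF...
  F....
  TF...
  .TF.F
Step 4: 3 trees catch fire, 7 burn out
  .....
  F....
  .....
  F....
  .F...

.....
F....
.....
F....
.F...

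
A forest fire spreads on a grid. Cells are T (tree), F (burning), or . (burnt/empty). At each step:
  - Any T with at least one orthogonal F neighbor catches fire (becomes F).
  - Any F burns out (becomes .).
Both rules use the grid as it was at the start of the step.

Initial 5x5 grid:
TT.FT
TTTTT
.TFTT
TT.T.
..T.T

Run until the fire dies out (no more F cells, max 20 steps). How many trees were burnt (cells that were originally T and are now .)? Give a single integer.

Step 1: +5 fires, +2 burnt (F count now 5)
Step 2: +5 fires, +5 burnt (F count now 5)
Step 3: +3 fires, +5 burnt (F count now 3)
Step 4: +1 fires, +3 burnt (F count now 1)
Step 5: +0 fires, +1 burnt (F count now 0)
Fire out after step 5
Initially T: 16, now '.': 23
Total burnt (originally-T cells now '.'): 14

Answer: 14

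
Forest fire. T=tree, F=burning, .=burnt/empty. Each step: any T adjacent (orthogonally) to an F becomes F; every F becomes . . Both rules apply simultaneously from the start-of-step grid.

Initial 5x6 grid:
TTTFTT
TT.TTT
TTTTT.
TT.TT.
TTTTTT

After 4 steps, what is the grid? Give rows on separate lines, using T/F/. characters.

Step 1: 3 trees catch fire, 1 burn out
  TTF.FT
  TT.FTT
  TTTTT.
  TT.TT.
  TTTTTT
Step 2: 4 trees catch fire, 3 burn out
  TF...F
  TT..FT
  TTTFT.
  TT.TT.
  TTTTTT
Step 3: 6 trees catch fire, 4 burn out
  F.....
  TF...F
  TTF.F.
  TT.FT.
  TTTTTT
Step 4: 4 trees catch fire, 6 burn out
  ......
  F.....
  TF....
  TT..F.
  TTTFTT

......
F.....
TF....
TT..F.
TTTFTT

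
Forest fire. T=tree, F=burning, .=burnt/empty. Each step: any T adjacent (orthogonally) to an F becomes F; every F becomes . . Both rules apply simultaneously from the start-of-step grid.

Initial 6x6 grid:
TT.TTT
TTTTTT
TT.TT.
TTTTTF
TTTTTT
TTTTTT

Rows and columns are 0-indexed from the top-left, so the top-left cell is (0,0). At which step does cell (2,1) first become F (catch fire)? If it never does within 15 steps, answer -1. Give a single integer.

Step 1: cell (2,1)='T' (+2 fires, +1 burnt)
Step 2: cell (2,1)='T' (+4 fires, +2 burnt)
Step 3: cell (2,1)='T' (+5 fires, +4 burnt)
Step 4: cell (2,1)='T' (+6 fires, +5 burnt)
Step 5: cell (2,1)='F' (+7 fires, +6 burnt)
  -> target ignites at step 5
Step 6: cell (2,1)='.' (+4 fires, +7 burnt)
Step 7: cell (2,1)='.' (+3 fires, +4 burnt)
Step 8: cell (2,1)='.' (+1 fires, +3 burnt)
Step 9: cell (2,1)='.' (+0 fires, +1 burnt)
  fire out at step 9

5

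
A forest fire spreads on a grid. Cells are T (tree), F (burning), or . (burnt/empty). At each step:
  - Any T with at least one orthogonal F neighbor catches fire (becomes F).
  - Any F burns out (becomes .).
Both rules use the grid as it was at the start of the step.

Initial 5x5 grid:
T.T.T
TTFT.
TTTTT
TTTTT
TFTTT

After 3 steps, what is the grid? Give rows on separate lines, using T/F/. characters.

Step 1: 7 trees catch fire, 2 burn out
  T.F.T
  TF.F.
  TTFTT
  TFTTT
  F.FTT
Step 2: 6 trees catch fire, 7 burn out
  T...T
  F....
  TF.FT
  F.FTT
  ...FT
Step 3: 5 trees catch fire, 6 burn out
  F...T
  .....
  F...F
  ...FT
  ....F

F...T
.....
F...F
...FT
....F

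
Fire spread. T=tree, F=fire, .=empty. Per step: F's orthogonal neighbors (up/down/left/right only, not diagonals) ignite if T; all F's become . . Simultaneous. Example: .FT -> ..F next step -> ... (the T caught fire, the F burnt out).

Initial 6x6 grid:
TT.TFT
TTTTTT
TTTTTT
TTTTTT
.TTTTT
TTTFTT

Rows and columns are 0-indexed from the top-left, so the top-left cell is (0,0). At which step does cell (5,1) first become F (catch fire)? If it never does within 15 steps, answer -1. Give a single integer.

Step 1: cell (5,1)='T' (+6 fires, +2 burnt)
Step 2: cell (5,1)='F' (+8 fires, +6 burnt)
  -> target ignites at step 2
Step 3: cell (5,1)='.' (+8 fires, +8 burnt)
Step 4: cell (5,1)='.' (+4 fires, +8 burnt)
Step 5: cell (5,1)='.' (+4 fires, +4 burnt)
Step 6: cell (5,1)='.' (+2 fires, +4 burnt)
Step 7: cell (5,1)='.' (+0 fires, +2 burnt)
  fire out at step 7

2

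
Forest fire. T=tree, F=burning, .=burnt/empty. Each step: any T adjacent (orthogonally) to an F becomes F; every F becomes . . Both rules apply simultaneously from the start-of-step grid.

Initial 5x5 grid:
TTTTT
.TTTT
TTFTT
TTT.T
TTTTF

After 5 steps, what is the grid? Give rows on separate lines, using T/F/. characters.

Step 1: 6 trees catch fire, 2 burn out
  TTTTT
  .TFTT
  TF.FT
  TTF.F
  TTTF.
Step 2: 7 trees catch fire, 6 burn out
  TTFTT
  .F.FT
  F...F
  TF...
  TTF..
Step 3: 5 trees catch fire, 7 burn out
  TF.FT
  ....F
  .....
  F....
  TF...
Step 4: 3 trees catch fire, 5 burn out
  F...F
  .....
  .....
  .....
  F....
Step 5: 0 trees catch fire, 3 burn out
  .....
  .....
  .....
  .....
  .....

.....
.....
.....
.....
.....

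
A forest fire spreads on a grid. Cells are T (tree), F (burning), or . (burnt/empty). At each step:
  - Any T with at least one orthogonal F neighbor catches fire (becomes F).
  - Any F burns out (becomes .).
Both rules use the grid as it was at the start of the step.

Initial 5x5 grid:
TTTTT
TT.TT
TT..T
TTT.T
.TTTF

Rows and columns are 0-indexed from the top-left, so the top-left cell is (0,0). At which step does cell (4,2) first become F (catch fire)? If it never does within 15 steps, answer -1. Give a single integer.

Step 1: cell (4,2)='T' (+2 fires, +1 burnt)
Step 2: cell (4,2)='F' (+2 fires, +2 burnt)
  -> target ignites at step 2
Step 3: cell (4,2)='.' (+3 fires, +2 burnt)
Step 4: cell (4,2)='.' (+3 fires, +3 burnt)
Step 5: cell (4,2)='.' (+3 fires, +3 burnt)
Step 6: cell (4,2)='.' (+3 fires, +3 burnt)
Step 7: cell (4,2)='.' (+2 fires, +3 burnt)
Step 8: cell (4,2)='.' (+1 fires, +2 burnt)
Step 9: cell (4,2)='.' (+0 fires, +1 burnt)
  fire out at step 9

2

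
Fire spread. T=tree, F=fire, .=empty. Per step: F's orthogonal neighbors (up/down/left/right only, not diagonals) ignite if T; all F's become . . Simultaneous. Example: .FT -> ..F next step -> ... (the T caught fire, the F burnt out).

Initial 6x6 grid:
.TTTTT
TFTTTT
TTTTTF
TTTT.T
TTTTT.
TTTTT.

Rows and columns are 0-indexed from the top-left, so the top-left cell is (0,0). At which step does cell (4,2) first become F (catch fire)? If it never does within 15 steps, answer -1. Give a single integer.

Step 1: cell (4,2)='T' (+7 fires, +2 burnt)
Step 2: cell (4,2)='T' (+8 fires, +7 burnt)
Step 3: cell (4,2)='T' (+6 fires, +8 burnt)
Step 4: cell (4,2)='F' (+4 fires, +6 burnt)
  -> target ignites at step 4
Step 5: cell (4,2)='.' (+4 fires, +4 burnt)
Step 6: cell (4,2)='.' (+1 fires, +4 burnt)
Step 7: cell (4,2)='.' (+0 fires, +1 burnt)
  fire out at step 7

4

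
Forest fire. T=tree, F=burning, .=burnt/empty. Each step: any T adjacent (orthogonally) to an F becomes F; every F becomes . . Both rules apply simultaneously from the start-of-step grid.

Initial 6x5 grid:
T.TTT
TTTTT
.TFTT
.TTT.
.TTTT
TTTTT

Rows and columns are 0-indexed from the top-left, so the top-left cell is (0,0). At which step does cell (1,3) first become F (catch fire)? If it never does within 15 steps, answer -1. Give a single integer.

Step 1: cell (1,3)='T' (+4 fires, +1 burnt)
Step 2: cell (1,3)='F' (+7 fires, +4 burnt)
  -> target ignites at step 2
Step 3: cell (1,3)='.' (+6 fires, +7 burnt)
Step 4: cell (1,3)='.' (+5 fires, +6 burnt)
Step 5: cell (1,3)='.' (+2 fires, +5 burnt)
Step 6: cell (1,3)='.' (+0 fires, +2 burnt)
  fire out at step 6

2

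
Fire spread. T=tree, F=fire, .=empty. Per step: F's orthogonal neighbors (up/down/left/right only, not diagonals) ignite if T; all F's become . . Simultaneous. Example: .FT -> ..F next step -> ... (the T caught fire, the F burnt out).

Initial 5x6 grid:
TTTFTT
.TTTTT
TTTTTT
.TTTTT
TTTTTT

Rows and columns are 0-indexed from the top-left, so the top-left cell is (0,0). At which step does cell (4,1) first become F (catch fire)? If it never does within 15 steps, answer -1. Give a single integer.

Step 1: cell (4,1)='T' (+3 fires, +1 burnt)
Step 2: cell (4,1)='T' (+5 fires, +3 burnt)
Step 3: cell (4,1)='T' (+6 fires, +5 burnt)
Step 4: cell (4,1)='T' (+5 fires, +6 burnt)
Step 5: cell (4,1)='T' (+5 fires, +5 burnt)
Step 6: cell (4,1)='F' (+2 fires, +5 burnt)
  -> target ignites at step 6
Step 7: cell (4,1)='.' (+1 fires, +2 burnt)
Step 8: cell (4,1)='.' (+0 fires, +1 burnt)
  fire out at step 8

6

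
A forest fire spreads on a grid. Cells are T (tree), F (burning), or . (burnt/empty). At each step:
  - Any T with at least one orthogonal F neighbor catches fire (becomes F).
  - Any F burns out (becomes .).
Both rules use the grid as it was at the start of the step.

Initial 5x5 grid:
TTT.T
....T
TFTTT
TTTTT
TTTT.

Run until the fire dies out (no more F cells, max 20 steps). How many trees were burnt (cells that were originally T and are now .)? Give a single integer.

Step 1: +3 fires, +1 burnt (F count now 3)
Step 2: +4 fires, +3 burnt (F count now 4)
Step 3: +4 fires, +4 burnt (F count now 4)
Step 4: +3 fires, +4 burnt (F count now 3)
Step 5: +1 fires, +3 burnt (F count now 1)
Step 6: +0 fires, +1 burnt (F count now 0)
Fire out after step 6
Initially T: 18, now '.': 22
Total burnt (originally-T cells now '.'): 15

Answer: 15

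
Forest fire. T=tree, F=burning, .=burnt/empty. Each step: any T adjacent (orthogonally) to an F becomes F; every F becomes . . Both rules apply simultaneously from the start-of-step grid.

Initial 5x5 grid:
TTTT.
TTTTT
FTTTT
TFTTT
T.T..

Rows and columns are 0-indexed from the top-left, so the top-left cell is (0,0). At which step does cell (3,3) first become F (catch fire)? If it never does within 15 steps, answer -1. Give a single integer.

Step 1: cell (3,3)='T' (+4 fires, +2 burnt)
Step 2: cell (3,3)='F' (+6 fires, +4 burnt)
  -> target ignites at step 2
Step 3: cell (3,3)='.' (+4 fires, +6 burnt)
Step 4: cell (3,3)='.' (+3 fires, +4 burnt)
Step 5: cell (3,3)='.' (+2 fires, +3 burnt)
Step 6: cell (3,3)='.' (+0 fires, +2 burnt)
  fire out at step 6

2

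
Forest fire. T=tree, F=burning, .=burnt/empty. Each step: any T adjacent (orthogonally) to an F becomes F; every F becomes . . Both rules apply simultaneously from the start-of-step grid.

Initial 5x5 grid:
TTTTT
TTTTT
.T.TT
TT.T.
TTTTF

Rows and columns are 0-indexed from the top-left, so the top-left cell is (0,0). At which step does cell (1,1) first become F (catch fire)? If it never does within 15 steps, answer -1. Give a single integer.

Step 1: cell (1,1)='T' (+1 fires, +1 burnt)
Step 2: cell (1,1)='T' (+2 fires, +1 burnt)
Step 3: cell (1,1)='T' (+2 fires, +2 burnt)
Step 4: cell (1,1)='T' (+4 fires, +2 burnt)
Step 5: cell (1,1)='T' (+5 fires, +4 burnt)
Step 6: cell (1,1)='F' (+3 fires, +5 burnt)
  -> target ignites at step 6
Step 7: cell (1,1)='.' (+2 fires, +3 burnt)
Step 8: cell (1,1)='.' (+1 fires, +2 burnt)
Step 9: cell (1,1)='.' (+0 fires, +1 burnt)
  fire out at step 9

6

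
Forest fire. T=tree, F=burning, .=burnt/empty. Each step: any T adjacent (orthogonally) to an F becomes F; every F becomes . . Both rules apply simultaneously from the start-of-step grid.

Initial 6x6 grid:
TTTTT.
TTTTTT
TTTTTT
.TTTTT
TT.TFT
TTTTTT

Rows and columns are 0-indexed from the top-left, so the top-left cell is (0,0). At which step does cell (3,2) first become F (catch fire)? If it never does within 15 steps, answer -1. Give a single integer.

Step 1: cell (3,2)='T' (+4 fires, +1 burnt)
Step 2: cell (3,2)='T' (+5 fires, +4 burnt)
Step 3: cell (3,2)='F' (+5 fires, +5 burnt)
  -> target ignites at step 3
Step 4: cell (3,2)='.' (+6 fires, +5 burnt)
Step 5: cell (3,2)='.' (+5 fires, +6 burnt)
Step 6: cell (3,2)='.' (+4 fires, +5 burnt)
Step 7: cell (3,2)='.' (+2 fires, +4 burnt)
Step 8: cell (3,2)='.' (+1 fires, +2 burnt)
Step 9: cell (3,2)='.' (+0 fires, +1 burnt)
  fire out at step 9

3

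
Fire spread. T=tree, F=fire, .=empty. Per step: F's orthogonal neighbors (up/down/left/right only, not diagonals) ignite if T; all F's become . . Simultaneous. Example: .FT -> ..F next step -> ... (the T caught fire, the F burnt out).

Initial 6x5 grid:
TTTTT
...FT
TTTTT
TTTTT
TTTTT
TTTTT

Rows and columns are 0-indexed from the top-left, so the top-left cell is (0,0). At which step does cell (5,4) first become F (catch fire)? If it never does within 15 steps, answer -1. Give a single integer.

Step 1: cell (5,4)='T' (+3 fires, +1 burnt)
Step 2: cell (5,4)='T' (+5 fires, +3 burnt)
Step 3: cell (5,4)='T' (+5 fires, +5 burnt)
Step 4: cell (5,4)='T' (+6 fires, +5 burnt)
Step 5: cell (5,4)='F' (+4 fires, +6 burnt)
  -> target ignites at step 5
Step 6: cell (5,4)='.' (+2 fires, +4 burnt)
Step 7: cell (5,4)='.' (+1 fires, +2 burnt)
Step 8: cell (5,4)='.' (+0 fires, +1 burnt)
  fire out at step 8

5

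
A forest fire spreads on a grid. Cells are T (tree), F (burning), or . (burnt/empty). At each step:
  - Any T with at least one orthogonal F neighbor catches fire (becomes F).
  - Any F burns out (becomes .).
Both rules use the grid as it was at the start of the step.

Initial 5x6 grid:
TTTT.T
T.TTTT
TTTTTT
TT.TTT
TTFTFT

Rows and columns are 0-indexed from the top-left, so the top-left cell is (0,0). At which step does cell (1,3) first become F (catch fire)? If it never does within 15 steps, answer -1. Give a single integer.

Step 1: cell (1,3)='T' (+4 fires, +2 burnt)
Step 2: cell (1,3)='T' (+5 fires, +4 burnt)
Step 3: cell (1,3)='T' (+5 fires, +5 burnt)
Step 4: cell (1,3)='F' (+4 fires, +5 burnt)
  -> target ignites at step 4
Step 5: cell (1,3)='.' (+4 fires, +4 burnt)
Step 6: cell (1,3)='.' (+2 fires, +4 burnt)
Step 7: cell (1,3)='.' (+1 fires, +2 burnt)
Step 8: cell (1,3)='.' (+0 fires, +1 burnt)
  fire out at step 8

4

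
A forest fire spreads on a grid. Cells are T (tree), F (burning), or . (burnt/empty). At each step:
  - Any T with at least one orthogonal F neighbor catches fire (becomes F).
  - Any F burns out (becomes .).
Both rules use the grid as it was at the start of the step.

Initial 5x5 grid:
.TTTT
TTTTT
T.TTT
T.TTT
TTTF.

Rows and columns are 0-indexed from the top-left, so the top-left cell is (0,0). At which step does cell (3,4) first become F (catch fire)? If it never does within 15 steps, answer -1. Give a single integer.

Step 1: cell (3,4)='T' (+2 fires, +1 burnt)
Step 2: cell (3,4)='F' (+4 fires, +2 burnt)
  -> target ignites at step 2
Step 3: cell (3,4)='.' (+4 fires, +4 burnt)
Step 4: cell (3,4)='.' (+4 fires, +4 burnt)
Step 5: cell (3,4)='.' (+4 fires, +4 burnt)
Step 6: cell (3,4)='.' (+2 fires, +4 burnt)
Step 7: cell (3,4)='.' (+0 fires, +2 burnt)
  fire out at step 7

2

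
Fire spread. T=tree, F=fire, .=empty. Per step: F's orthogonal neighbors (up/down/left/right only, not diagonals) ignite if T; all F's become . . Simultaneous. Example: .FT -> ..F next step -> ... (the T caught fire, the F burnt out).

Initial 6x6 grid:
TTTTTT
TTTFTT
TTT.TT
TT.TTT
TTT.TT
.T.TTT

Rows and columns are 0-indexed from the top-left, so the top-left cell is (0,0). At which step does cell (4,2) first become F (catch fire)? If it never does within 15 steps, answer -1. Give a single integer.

Step 1: cell (4,2)='T' (+3 fires, +1 burnt)
Step 2: cell (4,2)='T' (+6 fires, +3 burnt)
Step 3: cell (4,2)='T' (+6 fires, +6 burnt)
Step 4: cell (4,2)='T' (+6 fires, +6 burnt)
Step 5: cell (4,2)='T' (+4 fires, +6 burnt)
Step 6: cell (4,2)='F' (+5 fires, +4 burnt)
  -> target ignites at step 6
Step 7: cell (4,2)='.' (+0 fires, +5 burnt)
  fire out at step 7

6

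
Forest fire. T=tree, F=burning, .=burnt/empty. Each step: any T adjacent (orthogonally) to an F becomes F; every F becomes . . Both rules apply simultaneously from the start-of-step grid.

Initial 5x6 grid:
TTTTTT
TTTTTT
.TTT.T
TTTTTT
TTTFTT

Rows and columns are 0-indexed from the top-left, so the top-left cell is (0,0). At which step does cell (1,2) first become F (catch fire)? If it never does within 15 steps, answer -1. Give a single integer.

Step 1: cell (1,2)='T' (+3 fires, +1 burnt)
Step 2: cell (1,2)='T' (+5 fires, +3 burnt)
Step 3: cell (1,2)='T' (+5 fires, +5 burnt)
Step 4: cell (1,2)='F' (+6 fires, +5 burnt)
  -> target ignites at step 4
Step 5: cell (1,2)='.' (+4 fires, +6 burnt)
Step 6: cell (1,2)='.' (+3 fires, +4 burnt)
Step 7: cell (1,2)='.' (+1 fires, +3 burnt)
Step 8: cell (1,2)='.' (+0 fires, +1 burnt)
  fire out at step 8

4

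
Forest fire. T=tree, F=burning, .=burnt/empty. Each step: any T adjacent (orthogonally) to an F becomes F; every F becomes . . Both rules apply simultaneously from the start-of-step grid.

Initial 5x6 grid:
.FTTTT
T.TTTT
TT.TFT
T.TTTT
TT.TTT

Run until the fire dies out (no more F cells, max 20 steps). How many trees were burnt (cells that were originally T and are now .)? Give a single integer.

Step 1: +5 fires, +2 burnt (F count now 5)
Step 2: +8 fires, +5 burnt (F count now 8)
Step 3: +4 fires, +8 burnt (F count now 4)
Step 4: +0 fires, +4 burnt (F count now 0)
Fire out after step 4
Initially T: 23, now '.': 24
Total burnt (originally-T cells now '.'): 17

Answer: 17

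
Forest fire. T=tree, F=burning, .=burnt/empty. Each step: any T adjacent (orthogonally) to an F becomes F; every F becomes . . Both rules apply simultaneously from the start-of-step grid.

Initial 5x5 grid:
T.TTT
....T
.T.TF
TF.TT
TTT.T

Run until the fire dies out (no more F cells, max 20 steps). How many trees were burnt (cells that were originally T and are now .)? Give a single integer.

Step 1: +6 fires, +2 burnt (F count now 6)
Step 2: +5 fires, +6 burnt (F count now 5)
Step 3: +1 fires, +5 burnt (F count now 1)
Step 4: +1 fires, +1 burnt (F count now 1)
Step 5: +0 fires, +1 burnt (F count now 0)
Fire out after step 5
Initially T: 14, now '.': 24
Total burnt (originally-T cells now '.'): 13

Answer: 13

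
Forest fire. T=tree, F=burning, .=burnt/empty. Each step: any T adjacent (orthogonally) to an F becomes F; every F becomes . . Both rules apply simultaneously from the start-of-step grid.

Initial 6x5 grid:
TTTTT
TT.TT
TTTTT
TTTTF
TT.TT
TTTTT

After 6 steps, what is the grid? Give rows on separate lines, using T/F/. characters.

Step 1: 3 trees catch fire, 1 burn out
  TTTTT
  TT.TT
  TTTTF
  TTTF.
  TT.TF
  TTTTT
Step 2: 5 trees catch fire, 3 burn out
  TTTTT
  TT.TF
  TTTF.
  TTF..
  TT.F.
  TTTTF
Step 3: 5 trees catch fire, 5 burn out
  TTTTF
  TT.F.
  TTF..
  TF...
  TT...
  TTTF.
Step 4: 5 trees catch fire, 5 burn out
  TTTF.
  TT...
  TF...
  F....
  TF...
  TTF..
Step 5: 5 trees catch fire, 5 burn out
  TTF..
  TF...
  F....
  .....
  F....
  TF...
Step 6: 3 trees catch fire, 5 burn out
  TF...
  F....
  .....
  .....
  .....
  F....

TF...
F....
.....
.....
.....
F....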